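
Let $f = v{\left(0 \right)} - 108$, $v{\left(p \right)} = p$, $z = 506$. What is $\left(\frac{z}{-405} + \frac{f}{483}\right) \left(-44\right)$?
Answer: $\frac{4226024}{65205} \approx 64.811$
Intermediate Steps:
$f = -108$ ($f = 0 - 108 = -108$)
$\left(\frac{z}{-405} + \frac{f}{483}\right) \left(-44\right) = \left(\frac{506}{-405} - \frac{108}{483}\right) \left(-44\right) = \left(506 \left(- \frac{1}{405}\right) - \frac{36}{161}\right) \left(-44\right) = \left(- \frac{506}{405} - \frac{36}{161}\right) \left(-44\right) = \left(- \frac{96046}{65205}\right) \left(-44\right) = \frac{4226024}{65205}$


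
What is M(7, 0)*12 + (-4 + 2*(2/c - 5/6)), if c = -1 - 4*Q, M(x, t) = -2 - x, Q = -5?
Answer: -6467/57 ≈ -113.46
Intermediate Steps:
c = 19 (c = -1 - 4*(-5) = -1 + 20 = 19)
M(7, 0)*12 + (-4 + 2*(2/c - 5/6)) = (-2 - 1*7)*12 + (-4 + 2*(2/19 - 5/6)) = (-2 - 7)*12 + (-4 + 2*(2*(1/19) - 5*1/6)) = -9*12 + (-4 + 2*(2/19 - 5/6)) = -108 + (-4 + 2*(-83/114)) = -108 + (-4 - 83/57) = -108 - 311/57 = -6467/57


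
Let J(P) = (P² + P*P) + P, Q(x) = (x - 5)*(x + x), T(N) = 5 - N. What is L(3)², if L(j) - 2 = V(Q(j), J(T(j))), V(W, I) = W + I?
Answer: 0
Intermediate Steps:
Q(x) = 2*x*(-5 + x) (Q(x) = (-5 + x)*(2*x) = 2*x*(-5 + x))
J(P) = P + 2*P² (J(P) = (P² + P²) + P = 2*P² + P = P + 2*P²)
V(W, I) = I + W
L(j) = 2 + (5 - j)*(11 - 2*j) + 2*j*(-5 + j) (L(j) = 2 + ((5 - j)*(1 + 2*(5 - j)) + 2*j*(-5 + j)) = 2 + ((5 - j)*(1 + (10 - 2*j)) + 2*j*(-5 + j)) = 2 + ((5 - j)*(11 - 2*j) + 2*j*(-5 + j)) = 2 + (5 - j)*(11 - 2*j) + 2*j*(-5 + j))
L(3)² = (57 - 31*3 + 4*3²)² = (57 - 93 + 4*9)² = (57 - 93 + 36)² = 0² = 0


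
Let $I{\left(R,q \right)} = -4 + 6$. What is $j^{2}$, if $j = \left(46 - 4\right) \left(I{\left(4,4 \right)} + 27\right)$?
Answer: $1483524$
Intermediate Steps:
$I{\left(R,q \right)} = 2$
$j = 1218$ ($j = \left(46 - 4\right) \left(2 + 27\right) = 42 \cdot 29 = 1218$)
$j^{2} = 1218^{2} = 1483524$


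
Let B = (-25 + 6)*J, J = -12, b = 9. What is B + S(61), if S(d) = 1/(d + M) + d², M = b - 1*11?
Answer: 232992/59 ≈ 3949.0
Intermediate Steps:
M = -2 (M = 9 - 1*11 = 9 - 11 = -2)
S(d) = d² + 1/(-2 + d) (S(d) = 1/(d - 2) + d² = 1/(-2 + d) + d² = d² + 1/(-2 + d))
B = 228 (B = (-25 + 6)*(-12) = -19*(-12) = 228)
B + S(61) = 228 + (1 + 61³ - 2*61²)/(-2 + 61) = 228 + (1 + 226981 - 2*3721)/59 = 228 + (1 + 226981 - 7442)/59 = 228 + (1/59)*219540 = 228 + 219540/59 = 232992/59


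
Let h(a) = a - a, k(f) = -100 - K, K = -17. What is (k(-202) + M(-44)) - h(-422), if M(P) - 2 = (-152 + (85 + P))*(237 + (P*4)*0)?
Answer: -26388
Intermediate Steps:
k(f) = -83 (k(f) = -100 - 1*(-17) = -100 + 17 = -83)
h(a) = 0
M(P) = -15877 + 237*P (M(P) = 2 + (-152 + (85 + P))*(237 + (P*4)*0) = 2 + (-67 + P)*(237 + (4*P)*0) = 2 + (-67 + P)*(237 + 0) = 2 + (-67 + P)*237 = 2 + (-15879 + 237*P) = -15877 + 237*P)
(k(-202) + M(-44)) - h(-422) = (-83 + (-15877 + 237*(-44))) - 1*0 = (-83 + (-15877 - 10428)) + 0 = (-83 - 26305) + 0 = -26388 + 0 = -26388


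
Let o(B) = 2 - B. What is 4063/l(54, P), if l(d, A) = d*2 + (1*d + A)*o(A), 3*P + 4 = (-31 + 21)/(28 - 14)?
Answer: 11711/851 ≈ 13.761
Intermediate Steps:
P = -11/7 (P = -4/3 + ((-31 + 21)/(28 - 14))/3 = -4/3 + (-10/14)/3 = -4/3 + (-10*1/14)/3 = -4/3 + (⅓)*(-5/7) = -4/3 - 5/21 = -11/7 ≈ -1.5714)
l(d, A) = 2*d + (2 - A)*(A + d) (l(d, A) = d*2 + (1*d + A)*(2 - A) = 2*d + (d + A)*(2 - A) = 2*d + (A + d)*(2 - A) = 2*d + (2 - A)*(A + d))
4063/l(54, P) = 4063/(2*54 - 1*(-11/7)*(-2 - 11/7) - 1*54*(-2 - 11/7)) = 4063/(108 - 1*(-11/7)*(-25/7) - 1*54*(-25/7)) = 4063/(108 - 275/49 + 1350/7) = 4063/(14467/49) = 4063*(49/14467) = 11711/851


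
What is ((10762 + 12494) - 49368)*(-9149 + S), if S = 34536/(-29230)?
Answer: 3491955227136/14615 ≈ 2.3893e+8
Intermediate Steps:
S = -17268/14615 (S = 34536*(-1/29230) = -17268/14615 ≈ -1.1815)
((10762 + 12494) - 49368)*(-9149 + S) = ((10762 + 12494) - 49368)*(-9149 - 17268/14615) = (23256 - 49368)*(-133729903/14615) = -26112*(-133729903/14615) = 3491955227136/14615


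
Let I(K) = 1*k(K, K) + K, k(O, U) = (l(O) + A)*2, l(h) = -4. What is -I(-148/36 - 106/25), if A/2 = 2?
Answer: 1879/225 ≈ 8.3511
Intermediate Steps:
A = 4 (A = 2*2 = 4)
k(O, U) = 0 (k(O, U) = (-4 + 4)*2 = 0*2 = 0)
I(K) = K (I(K) = 1*0 + K = 0 + K = K)
-I(-148/36 - 106/25) = -(-148/36 - 106/25) = -(-148*1/36 - 106*1/25) = -(-37/9 - 106/25) = -1*(-1879/225) = 1879/225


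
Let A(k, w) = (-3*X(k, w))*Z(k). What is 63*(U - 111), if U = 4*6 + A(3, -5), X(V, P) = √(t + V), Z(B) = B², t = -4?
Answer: -5481 - 1701*I ≈ -5481.0 - 1701.0*I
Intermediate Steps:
X(V, P) = √(-4 + V)
A(k, w) = -3*k²*√(-4 + k) (A(k, w) = (-3*√(-4 + k))*k² = -3*k²*√(-4 + k))
U = 24 - 27*I (U = 4*6 - 3*3²*√(-4 + 3) = 24 - 3*9*√(-1) = 24 - 3*9*I = 24 - 27*I ≈ 24.0 - 27.0*I)
63*(U - 111) = 63*((24 - 27*I) - 111) = 63*(-87 - 27*I) = -5481 - 1701*I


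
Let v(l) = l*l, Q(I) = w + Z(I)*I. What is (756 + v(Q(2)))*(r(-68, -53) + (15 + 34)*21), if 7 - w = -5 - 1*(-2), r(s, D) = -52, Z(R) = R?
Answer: 930104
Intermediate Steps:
w = 10 (w = 7 - (-5 - 1*(-2)) = 7 - (-5 + 2) = 7 - 1*(-3) = 7 + 3 = 10)
Q(I) = 10 + I² (Q(I) = 10 + I*I = 10 + I²)
v(l) = l²
(756 + v(Q(2)))*(r(-68, -53) + (15 + 34)*21) = (756 + (10 + 2²)²)*(-52 + (15 + 34)*21) = (756 + (10 + 4)²)*(-52 + 49*21) = (756 + 14²)*(-52 + 1029) = (756 + 196)*977 = 952*977 = 930104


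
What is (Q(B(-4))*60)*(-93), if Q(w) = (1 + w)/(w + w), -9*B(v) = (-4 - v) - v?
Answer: 6975/2 ≈ 3487.5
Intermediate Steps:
B(v) = 4/9 + 2*v/9 (B(v) = -((-4 - v) - v)/9 = -(-4 - 2*v)/9 = 4/9 + 2*v/9)
Q(w) = (1 + w)/(2*w) (Q(w) = (1 + w)/((2*w)) = (1 + w)*(1/(2*w)) = (1 + w)/(2*w))
(Q(B(-4))*60)*(-93) = (((1 + (4/9 + (2/9)*(-4)))/(2*(4/9 + (2/9)*(-4))))*60)*(-93) = (((1 + (4/9 - 8/9))/(2*(4/9 - 8/9)))*60)*(-93) = (((1 - 4/9)/(2*(-4/9)))*60)*(-93) = (((½)*(-9/4)*(5/9))*60)*(-93) = -5/8*60*(-93) = -75/2*(-93) = 6975/2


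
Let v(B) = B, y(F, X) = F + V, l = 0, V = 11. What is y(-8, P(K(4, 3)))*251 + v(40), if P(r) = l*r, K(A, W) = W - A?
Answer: 793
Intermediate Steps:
P(r) = 0 (P(r) = 0*r = 0)
y(F, X) = 11 + F (y(F, X) = F + 11 = 11 + F)
y(-8, P(K(4, 3)))*251 + v(40) = (11 - 8)*251 + 40 = 3*251 + 40 = 753 + 40 = 793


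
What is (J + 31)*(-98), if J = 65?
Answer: -9408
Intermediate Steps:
(J + 31)*(-98) = (65 + 31)*(-98) = 96*(-98) = -9408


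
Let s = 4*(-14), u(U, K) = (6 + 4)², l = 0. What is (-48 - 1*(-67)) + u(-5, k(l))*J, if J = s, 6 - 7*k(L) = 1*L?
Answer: -5581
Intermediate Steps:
k(L) = 6/7 - L/7
u(U, K) = 100 (u(U, K) = 10² = 100)
s = -56
J = -56
(-48 - 1*(-67)) + u(-5, k(l))*J = (-48 - 1*(-67)) + 100*(-56) = (-48 + 67) - 5600 = 19 - 5600 = -5581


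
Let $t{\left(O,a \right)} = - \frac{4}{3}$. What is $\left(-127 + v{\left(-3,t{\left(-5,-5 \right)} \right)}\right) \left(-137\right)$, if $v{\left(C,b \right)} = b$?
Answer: $\frac{52745}{3} \approx 17582.0$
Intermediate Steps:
$t{\left(O,a \right)} = - \frac{4}{3}$ ($t{\left(O,a \right)} = \left(-4\right) \frac{1}{3} = - \frac{4}{3}$)
$\left(-127 + v{\left(-3,t{\left(-5,-5 \right)} \right)}\right) \left(-137\right) = \left(-127 - \frac{4}{3}\right) \left(-137\right) = \left(- \frac{385}{3}\right) \left(-137\right) = \frac{52745}{3}$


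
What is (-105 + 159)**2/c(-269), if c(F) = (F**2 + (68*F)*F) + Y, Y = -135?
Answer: 486/832129 ≈ 0.00058404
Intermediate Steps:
c(F) = -135 + 69*F**2 (c(F) = (F**2 + (68*F)*F) - 135 = (F**2 + 68*F**2) - 135 = 69*F**2 - 135 = -135 + 69*F**2)
(-105 + 159)**2/c(-269) = (-105 + 159)**2/(-135 + 69*(-269)**2) = 54**2/(-135 + 69*72361) = 2916/(-135 + 4992909) = 2916/4992774 = 2916*(1/4992774) = 486/832129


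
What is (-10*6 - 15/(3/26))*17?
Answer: -3230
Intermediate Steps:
(-10*6 - 15/(3/26))*17 = (-60 - 15/(3*(1/26)))*17 = (-60 - 15/3/26)*17 = (-60 - 15*26/3)*17 = (-60 - 130)*17 = -190*17 = -3230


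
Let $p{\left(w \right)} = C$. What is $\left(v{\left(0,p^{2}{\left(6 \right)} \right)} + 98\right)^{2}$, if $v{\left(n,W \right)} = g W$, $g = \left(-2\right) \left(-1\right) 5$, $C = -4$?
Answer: $66564$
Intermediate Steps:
$p{\left(w \right)} = -4$
$g = 10$ ($g = 2 \cdot 5 = 10$)
$v{\left(n,W \right)} = 10 W$
$\left(v{\left(0,p^{2}{\left(6 \right)} \right)} + 98\right)^{2} = \left(10 \left(-4\right)^{2} + 98\right)^{2} = \left(10 \cdot 16 + 98\right)^{2} = \left(160 + 98\right)^{2} = 258^{2} = 66564$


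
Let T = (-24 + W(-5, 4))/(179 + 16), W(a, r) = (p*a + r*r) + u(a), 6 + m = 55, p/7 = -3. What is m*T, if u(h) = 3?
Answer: 980/39 ≈ 25.128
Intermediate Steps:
p = -21 (p = 7*(-3) = -21)
m = 49 (m = -6 + 55 = 49)
W(a, r) = 3 + r² - 21*a (W(a, r) = (-21*a + r*r) + 3 = (-21*a + r²) + 3 = (r² - 21*a) + 3 = 3 + r² - 21*a)
T = 20/39 (T = (-24 + (3 + 4² - 21*(-5)))/(179 + 16) = (-24 + (3 + 16 + 105))/195 = (-24 + 124)*(1/195) = 100*(1/195) = 20/39 ≈ 0.51282)
m*T = 49*(20/39) = 980/39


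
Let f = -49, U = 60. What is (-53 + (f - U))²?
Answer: 26244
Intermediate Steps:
(-53 + (f - U))² = (-53 + (-49 - 1*60))² = (-53 + (-49 - 60))² = (-53 - 109)² = (-162)² = 26244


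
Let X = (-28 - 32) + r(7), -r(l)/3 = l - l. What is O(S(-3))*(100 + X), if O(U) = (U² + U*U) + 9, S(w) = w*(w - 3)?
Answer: 26280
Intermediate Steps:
r(l) = 0 (r(l) = -3*(l - l) = -3*0 = 0)
S(w) = w*(-3 + w)
X = -60 (X = (-28 - 32) + 0 = -60 + 0 = -60)
O(U) = 9 + 2*U² (O(U) = (U² + U²) + 9 = 2*U² + 9 = 9 + 2*U²)
O(S(-3))*(100 + X) = (9 + 2*(-3*(-3 - 3))²)*(100 - 60) = (9 + 2*(-3*(-6))²)*40 = (9 + 2*18²)*40 = (9 + 2*324)*40 = (9 + 648)*40 = 657*40 = 26280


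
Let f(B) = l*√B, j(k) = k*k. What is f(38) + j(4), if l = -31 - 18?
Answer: 16 - 49*√38 ≈ -286.06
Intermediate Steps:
l = -49
j(k) = k²
f(B) = -49*√B
f(38) + j(4) = -49*√38 + 4² = -49*√38 + 16 = 16 - 49*√38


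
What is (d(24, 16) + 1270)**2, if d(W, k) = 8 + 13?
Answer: 1666681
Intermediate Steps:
d(W, k) = 21
(d(24, 16) + 1270)**2 = (21 + 1270)**2 = 1291**2 = 1666681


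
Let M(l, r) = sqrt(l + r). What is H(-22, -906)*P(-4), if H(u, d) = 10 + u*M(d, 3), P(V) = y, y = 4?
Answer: 40 - 88*I*sqrt(903) ≈ 40.0 - 2644.4*I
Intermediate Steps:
P(V) = 4
H(u, d) = 10 + u*sqrt(3 + d) (H(u, d) = 10 + u*sqrt(d + 3) = 10 + u*sqrt(3 + d))
H(-22, -906)*P(-4) = (10 - 22*sqrt(3 - 906))*4 = (10 - 22*I*sqrt(903))*4 = 40 - 88*I*sqrt(903)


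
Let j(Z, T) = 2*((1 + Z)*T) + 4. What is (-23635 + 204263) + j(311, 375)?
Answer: 414632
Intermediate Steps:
j(Z, T) = 4 + 2*T*(1 + Z) (j(Z, T) = 2*(T*(1 + Z)) + 4 = 2*T*(1 + Z) + 4 = 4 + 2*T*(1 + Z))
(-23635 + 204263) + j(311, 375) = (-23635 + 204263) + (4 + 2*375 + 2*375*311) = 180628 + (4 + 750 + 233250) = 180628 + 234004 = 414632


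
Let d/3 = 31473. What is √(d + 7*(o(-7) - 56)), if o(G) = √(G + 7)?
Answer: √94027 ≈ 306.64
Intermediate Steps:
d = 94419 (d = 3*31473 = 94419)
o(G) = √(7 + G)
√(d + 7*(o(-7) - 56)) = √(94419 + 7*(√(7 - 7) - 56)) = √(94419 + 7*(√0 - 56)) = √(94419 + 7*(0 - 56)) = √(94419 + 7*(-56)) = √(94419 - 392) = √94027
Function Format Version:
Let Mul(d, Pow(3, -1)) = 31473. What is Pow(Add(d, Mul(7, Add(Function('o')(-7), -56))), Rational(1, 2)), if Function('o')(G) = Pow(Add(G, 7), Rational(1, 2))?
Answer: Pow(94027, Rational(1, 2)) ≈ 306.64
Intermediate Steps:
d = 94419 (d = Mul(3, 31473) = 94419)
Function('o')(G) = Pow(Add(7, G), Rational(1, 2))
Pow(Add(d, Mul(7, Add(Function('o')(-7), -56))), Rational(1, 2)) = Pow(Add(94419, Mul(7, Add(Pow(Add(7, -7), Rational(1, 2)), -56))), Rational(1, 2)) = Pow(Add(94419, Mul(7, Add(Pow(0, Rational(1, 2)), -56))), Rational(1, 2)) = Pow(Add(94419, Mul(7, Add(0, -56))), Rational(1, 2)) = Pow(Add(94419, Mul(7, -56)), Rational(1, 2)) = Pow(Add(94419, -392), Rational(1, 2)) = Pow(94027, Rational(1, 2))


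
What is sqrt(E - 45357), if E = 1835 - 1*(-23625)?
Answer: I*sqrt(19897) ≈ 141.06*I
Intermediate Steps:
E = 25460 (E = 1835 + 23625 = 25460)
sqrt(E - 45357) = sqrt(25460 - 45357) = sqrt(-19897) = I*sqrt(19897)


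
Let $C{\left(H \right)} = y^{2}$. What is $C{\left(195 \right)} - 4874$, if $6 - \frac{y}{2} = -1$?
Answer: $-4678$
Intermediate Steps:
$y = 14$ ($y = 12 - -2 = 12 + 2 = 14$)
$C{\left(H \right)} = 196$ ($C{\left(H \right)} = 14^{2} = 196$)
$C{\left(195 \right)} - 4874 = 196 - 4874 = -4678$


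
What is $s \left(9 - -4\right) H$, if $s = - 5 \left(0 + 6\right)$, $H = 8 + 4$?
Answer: $-4680$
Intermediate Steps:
$H = 12$
$s = -30$ ($s = \left(-5\right) 6 = -30$)
$s \left(9 - -4\right) H = - 30 \left(9 - -4\right) 12 = - 30 \left(9 + 4\right) 12 = \left(-30\right) 13 \cdot 12 = \left(-390\right) 12 = -4680$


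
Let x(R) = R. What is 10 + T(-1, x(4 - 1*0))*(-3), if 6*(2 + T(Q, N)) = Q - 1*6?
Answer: 39/2 ≈ 19.500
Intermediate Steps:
T(Q, N) = -3 + Q/6 (T(Q, N) = -2 + (Q - 1*6)/6 = -2 + (Q - 6)/6 = -2 + (-6 + Q)/6 = -2 + (-1 + Q/6) = -3 + Q/6)
10 + T(-1, x(4 - 1*0))*(-3) = 10 + (-3 + (⅙)*(-1))*(-3) = 10 + (-3 - ⅙)*(-3) = 10 - 19/6*(-3) = 10 + 19/2 = 39/2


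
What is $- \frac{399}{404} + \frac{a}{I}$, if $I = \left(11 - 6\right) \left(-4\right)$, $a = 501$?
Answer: $- \frac{13149}{505} \approx -26.038$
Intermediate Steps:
$I = -20$ ($I = 5 \left(-4\right) = -20$)
$- \frac{399}{404} + \frac{a}{I} = - \frac{399}{404} + \frac{501}{-20} = \left(-399\right) \frac{1}{404} + 501 \left(- \frac{1}{20}\right) = - \frac{399}{404} - \frac{501}{20} = - \frac{13149}{505}$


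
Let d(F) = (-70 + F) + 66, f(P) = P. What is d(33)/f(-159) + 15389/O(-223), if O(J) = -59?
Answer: -2448562/9381 ≈ -261.01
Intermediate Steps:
d(F) = -4 + F
d(33)/f(-159) + 15389/O(-223) = (-4 + 33)/(-159) + 15389/(-59) = 29*(-1/159) + 15389*(-1/59) = -29/159 - 15389/59 = -2448562/9381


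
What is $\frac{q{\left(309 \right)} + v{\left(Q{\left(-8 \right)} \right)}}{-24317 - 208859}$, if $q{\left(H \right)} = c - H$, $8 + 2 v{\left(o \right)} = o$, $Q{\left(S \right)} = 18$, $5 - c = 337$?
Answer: $\frac{159}{58294} \approx 0.0027276$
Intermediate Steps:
$c = -332$ ($c = 5 - 337 = -332$)
$v{\left(o \right)} = -4 + \frac{o}{2}$
$q{\left(H \right)} = -332 - H$
$\frac{q{\left(309 \right)} + v{\left(Q{\left(-8 \right)} \right)}}{-24317 - 208859} = \frac{\left(-332 - 309\right) + \left(-4 + \frac{1}{2} \cdot 18\right)}{-24317 - 208859} = \frac{\left(-332 - 309\right) + \left(-4 + 9\right)}{-233176} = \left(-641 + 5\right) \left(- \frac{1}{233176}\right) = \left(-636\right) \left(- \frac{1}{233176}\right) = \frac{159}{58294}$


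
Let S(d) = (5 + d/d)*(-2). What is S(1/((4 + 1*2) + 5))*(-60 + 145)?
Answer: -1020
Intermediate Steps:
S(d) = -12 (S(d) = (5 + 1)*(-2) = 6*(-2) = -12)
S(1/((4 + 1*2) + 5))*(-60 + 145) = -12*(-60 + 145) = -12*85 = -1020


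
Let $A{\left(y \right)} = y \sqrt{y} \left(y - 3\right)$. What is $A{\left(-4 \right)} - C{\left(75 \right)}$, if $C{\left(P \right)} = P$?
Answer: $-75 + 56 i \approx -75.0 + 56.0 i$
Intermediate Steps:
$A{\left(y \right)} = y^{\frac{3}{2}} \left(-3 + y\right)$
$A{\left(-4 \right)} - C{\left(75 \right)} = \left(-4\right)^{\frac{3}{2}} \left(-3 - 4\right) - 75 = - 8 i \left(-7\right) - 75 = 56 i - 75 = -75 + 56 i$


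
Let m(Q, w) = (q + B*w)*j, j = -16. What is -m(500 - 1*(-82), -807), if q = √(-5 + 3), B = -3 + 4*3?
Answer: -116208 + 16*I*√2 ≈ -1.1621e+5 + 22.627*I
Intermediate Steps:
B = 9 (B = -3 + 12 = 9)
q = I*√2 (q = √(-2) = I*√2 ≈ 1.4142*I)
m(Q, w) = -144*w - 16*I*√2 (m(Q, w) = (I*√2 + 9*w)*(-16) = (9*w + I*√2)*(-16) = -144*w - 16*I*√2)
-m(500 - 1*(-82), -807) = -(-144*(-807) - 16*I*√2) = -(116208 - 16*I*√2) = -116208 + 16*I*√2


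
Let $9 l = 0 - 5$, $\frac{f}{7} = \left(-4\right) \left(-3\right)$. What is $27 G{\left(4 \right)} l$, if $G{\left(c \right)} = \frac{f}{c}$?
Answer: $-315$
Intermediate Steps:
$f = 84$ ($f = 7 \left(\left(-4\right) \left(-3\right)\right) = 7 \cdot 12 = 84$)
$l = - \frac{5}{9}$ ($l = \frac{0 - 5}{9} = \frac{1}{9} \left(-5\right) = - \frac{5}{9} \approx -0.55556$)
$G{\left(c \right)} = \frac{84}{c}$
$27 G{\left(4 \right)} l = 27 \cdot \frac{84}{4} \left(- \frac{5}{9}\right) = 27 \cdot 84 \cdot \frac{1}{4} \left(- \frac{5}{9}\right) = 27 \cdot 21 \left(- \frac{5}{9}\right) = 567 \left(- \frac{5}{9}\right) = -315$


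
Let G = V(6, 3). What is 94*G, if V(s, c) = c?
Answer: 282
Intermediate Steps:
G = 3
94*G = 94*3 = 282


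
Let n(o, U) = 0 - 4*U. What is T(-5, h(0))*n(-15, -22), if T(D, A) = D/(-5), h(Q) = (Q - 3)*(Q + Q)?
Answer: 88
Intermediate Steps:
n(o, U) = -4*U
h(Q) = 2*Q*(-3 + Q) (h(Q) = (-3 + Q)*(2*Q) = 2*Q*(-3 + Q))
T(D, A) = -D/5 (T(D, A) = D*(-1/5) = -D/5)
T(-5, h(0))*n(-15, -22) = (-1/5*(-5))*(-4*(-22)) = 1*88 = 88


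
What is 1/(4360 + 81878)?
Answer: 1/86238 ≈ 1.1596e-5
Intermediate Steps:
1/(4360 + 81878) = 1/86238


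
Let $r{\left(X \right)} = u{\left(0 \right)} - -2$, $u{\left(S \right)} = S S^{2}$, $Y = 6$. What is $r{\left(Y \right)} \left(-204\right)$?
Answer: $-408$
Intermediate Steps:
$u{\left(S \right)} = S^{3}$
$r{\left(X \right)} = 2$ ($r{\left(X \right)} = 0^{3} - -2 = 0 + 2 = 2$)
$r{\left(Y \right)} \left(-204\right) = 2 \left(-204\right) = -408$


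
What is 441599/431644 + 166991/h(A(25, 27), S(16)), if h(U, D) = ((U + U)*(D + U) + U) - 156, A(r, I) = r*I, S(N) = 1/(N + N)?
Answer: 399777323615/331433960604 ≈ 1.2062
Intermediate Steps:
S(N) = 1/(2*N)
A(r, I) = I*r
h(U, D) = -156 + U + 2*U*(D + U) (h(U, D) = ((2*U)*(D + U) + U) - 156 = (2*U*(D + U) + U) - 156 = (U + 2*U*(D + U)) - 156 = -156 + U + 2*U*(D + U))
441599/431644 + 166991/h(A(25, 27), S(16)) = 441599/431644 + 166991/(-156 + 27*25 + 2*(27*25)² + 2*((½)/16)*(27*25)) = 441599*(1/431644) + 166991/(-156 + 675 + 2*675² + 2*((½)*(1/16))*675) = 441599/431644 + 166991/(-156 + 675 + 2*455625 + 2*(1/32)*675) = 441599/431644 + 166991/(-156 + 675 + 911250 + 675/16) = 441599/431644 + 166991/(14588979/16) = 441599/431644 + 166991*(16/14588979) = 441599/431644 + 140624/767841 = 399777323615/331433960604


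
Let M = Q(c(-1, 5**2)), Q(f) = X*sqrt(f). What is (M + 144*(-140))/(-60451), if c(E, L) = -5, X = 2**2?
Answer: 20160/60451 - 4*I*sqrt(5)/60451 ≈ 0.33349 - 0.00014796*I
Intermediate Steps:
X = 4
Q(f) = 4*sqrt(f)
M = 4*I*sqrt(5) (M = 4*sqrt(-5) = 4*(I*sqrt(5)) = 4*I*sqrt(5) ≈ 8.9443*I)
(M + 144*(-140))/(-60451) = (4*I*sqrt(5) + 144*(-140))/(-60451) = (4*I*sqrt(5) - 20160)*(-1/60451) = (-20160 + 4*I*sqrt(5))*(-1/60451) = 20160/60451 - 4*I*sqrt(5)/60451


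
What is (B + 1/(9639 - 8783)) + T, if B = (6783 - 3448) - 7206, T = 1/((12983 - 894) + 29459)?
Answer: -34418103311/8891272 ≈ -3871.0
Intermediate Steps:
T = 1/41548 (T = 1/(12089 + 29459) = 1/41548 ≈ 2.4069e-5)
B = -3871 (B = 3335 - 7206 = -3871)
(B + 1/(9639 - 8783)) + T = (-3871 + 1/(9639 - 8783)) + 1/41548 = (-3871 + 1/856) + 1/41548 = -3313575/856 + 1/41548 = -34418103311/8891272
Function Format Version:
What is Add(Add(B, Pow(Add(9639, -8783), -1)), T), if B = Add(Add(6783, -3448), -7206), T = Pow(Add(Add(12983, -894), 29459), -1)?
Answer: Rational(-34418103311, 8891272) ≈ -3871.0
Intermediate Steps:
T = Rational(1, 41548) (T = Pow(Add(12089, 29459), -1) = Pow(41548, -1) = Rational(1, 41548) ≈ 2.4069e-5)
B = -3871 (B = Add(3335, -7206) = -3871)
Add(Add(B, Pow(Add(9639, -8783), -1)), T) = Add(Add(-3871, Pow(Add(9639, -8783), -1)), Rational(1, 41548)) = Add(Add(-3871, Pow(856, -1)), Rational(1, 41548)) = Add(Add(-3871, Rational(1, 856)), Rational(1, 41548)) = Add(Rational(-3313575, 856), Rational(1, 41548)) = Rational(-34418103311, 8891272)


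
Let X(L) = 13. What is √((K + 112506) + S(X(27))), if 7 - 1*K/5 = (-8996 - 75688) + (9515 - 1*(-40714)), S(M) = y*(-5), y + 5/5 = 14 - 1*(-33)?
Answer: √284586 ≈ 533.47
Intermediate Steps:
y = 46 (y = -1 + (14 - 1*(-33)) = -1 + (14 + 33) = -1 + 47 = 46)
S(M) = -230 (S(M) = 46*(-5) = -230)
K = 172310 (K = 35 - 5*((-8996 - 75688) + (9515 - 1*(-40714))) = 35 - 5*(-84684 + (9515 + 40714)) = 35 - 5*(-84684 + 50229) = 35 - 5*(-34455) = 35 + 172275 = 172310)
√((K + 112506) + S(X(27))) = √((172310 + 112506) - 230) = √(284816 - 230) = √284586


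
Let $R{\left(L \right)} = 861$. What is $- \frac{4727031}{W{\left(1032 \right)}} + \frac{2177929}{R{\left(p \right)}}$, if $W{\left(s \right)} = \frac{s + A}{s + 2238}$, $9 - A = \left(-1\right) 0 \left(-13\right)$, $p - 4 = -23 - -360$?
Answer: $- \frac{4435515581827}{298767} \approx -1.4846 \cdot 10^{7}$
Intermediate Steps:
$p = 341$ ($p = 4 - -337 = 4 + \left(-23 + 360\right) = 4 + 337 = 341$)
$A = 9$ ($A = 9 - \left(-1\right) 0 \left(-13\right) = 9 - 0 \left(-13\right) = 9 - 0 = 9 + 0 = 9$)
$W{\left(s \right)} = \frac{9 + s}{2238 + s}$ ($W{\left(s \right)} = \frac{s + 9}{s + 2238} = \frac{9 + s}{2238 + s}$)
$- \frac{4727031}{W{\left(1032 \right)}} + \frac{2177929}{R{\left(p \right)}} = - \frac{4727031}{\frac{1}{2238 + 1032} \left(9 + 1032\right)} + \frac{2177929}{861} = - \frac{4727031}{\frac{1}{3270} \cdot 1041} + 2177929 \cdot \frac{1}{861} = - \frac{4727031}{\frac{1}{3270} \cdot 1041} + \frac{2177929}{861} = - \frac{4727031}{\frac{347}{1090}} + \frac{2177929}{861} = \left(-4727031\right) \frac{1090}{347} + \frac{2177929}{861} = - \frac{5152463790}{347} + \frac{2177929}{861} = - \frac{4435515581827}{298767}$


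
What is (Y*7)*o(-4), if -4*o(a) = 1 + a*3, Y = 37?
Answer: 2849/4 ≈ 712.25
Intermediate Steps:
o(a) = -¼ - 3*a/4 (o(a) = -(1 + a*3)/4 = -(1 + 3*a)/4 = -¼ - 3*a/4)
(Y*7)*o(-4) = (37*7)*(-¼ - ¾*(-4)) = 259*(-¼ + 3) = 259*(11/4) = 2849/4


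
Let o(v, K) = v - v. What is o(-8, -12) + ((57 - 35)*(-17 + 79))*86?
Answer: 117304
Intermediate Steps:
o(v, K) = 0
o(-8, -12) + ((57 - 35)*(-17 + 79))*86 = 0 + ((57 - 35)*(-17 + 79))*86 = 0 + (22*62)*86 = 0 + 1364*86 = 0 + 117304 = 117304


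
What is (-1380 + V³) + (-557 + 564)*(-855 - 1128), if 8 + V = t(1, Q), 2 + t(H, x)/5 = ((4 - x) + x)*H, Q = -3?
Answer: -15253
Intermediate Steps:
t(H, x) = -10 + 20*H (t(H, x) = -10 + 5*(((4 - x) + x)*H) = -10 + 5*(4*H) = -10 + 20*H)
V = 2 (V = -8 + (-10 + 20*1) = -8 + (-10 + 20) = -8 + 10 = 2)
(-1380 + V³) + (-557 + 564)*(-855 - 1128) = (-1380 + 2³) + (-557 + 564)*(-855 - 1128) = (-1380 + 8) + 7*(-1983) = -1372 - 13881 = -15253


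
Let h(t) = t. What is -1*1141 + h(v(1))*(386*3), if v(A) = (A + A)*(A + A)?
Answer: 3491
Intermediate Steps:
v(A) = 4*A² (v(A) = (2*A)*(2*A) = 4*A²)
-1*1141 + h(v(1))*(386*3) = -1*1141 + (4*1²)*(386*3) = -1141 + (4*1)*1158 = -1141 + 4*1158 = -1141 + 4632 = 3491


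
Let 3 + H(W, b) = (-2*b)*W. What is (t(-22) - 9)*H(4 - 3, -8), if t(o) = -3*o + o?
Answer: 455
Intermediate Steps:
t(o) = -2*o
H(W, b) = -3 - 2*W*b (H(W, b) = -3 + (-2*b)*W = -3 - 2*W*b)
(t(-22) - 9)*H(4 - 3, -8) = (-2*(-22) - 9)*(-3 - 2*(4 - 3)*(-8)) = (44 - 9)*(-3 - 2*1*(-8)) = 35*(-3 + 16) = 35*13 = 455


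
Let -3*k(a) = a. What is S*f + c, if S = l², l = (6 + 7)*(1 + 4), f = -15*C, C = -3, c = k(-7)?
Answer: 570382/3 ≈ 1.9013e+5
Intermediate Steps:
k(a) = -a/3
c = 7/3 (c = -⅓*(-7) = 7/3 ≈ 2.3333)
f = 45 (f = -15*(-3) = 45)
l = 65 (l = 13*5 = 65)
S = 4225 (S = 65² = 4225)
S*f + c = 4225*45 + 7/3 = 190125 + 7/3 = 570382/3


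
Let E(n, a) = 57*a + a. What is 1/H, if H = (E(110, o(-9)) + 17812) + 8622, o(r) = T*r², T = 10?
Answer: 1/73414 ≈ 1.3621e-5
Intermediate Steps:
o(r) = 10*r²
E(n, a) = 58*a
H = 73414 (H = (58*(10*(-9)²) + 17812) + 8622 = (58*(10*81) + 17812) + 8622 = (58*810 + 17812) + 8622 = (46980 + 17812) + 8622 = 64792 + 8622 = 73414)
1/H = 1/73414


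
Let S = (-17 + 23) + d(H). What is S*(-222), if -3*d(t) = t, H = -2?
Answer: -1480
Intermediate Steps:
d(t) = -t/3
S = 20/3 (S = (-17 + 23) - ⅓*(-2) = 6 + ⅔ = 20/3 ≈ 6.6667)
S*(-222) = (20/3)*(-222) = -1480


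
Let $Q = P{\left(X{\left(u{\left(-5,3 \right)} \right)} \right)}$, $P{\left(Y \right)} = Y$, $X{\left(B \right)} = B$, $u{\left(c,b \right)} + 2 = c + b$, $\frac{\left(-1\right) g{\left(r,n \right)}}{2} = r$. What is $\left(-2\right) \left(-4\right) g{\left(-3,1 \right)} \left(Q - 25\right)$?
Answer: $-1392$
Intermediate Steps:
$g{\left(r,n \right)} = - 2 r$
$u{\left(c,b \right)} = -2 + b + c$ ($u{\left(c,b \right)} = -2 + \left(c + b\right) = -2 + \left(b + c\right) = -2 + b + c$)
$Q = -4$ ($Q = -2 + 3 - 5 = -4$)
$\left(-2\right) \left(-4\right) g{\left(-3,1 \right)} \left(Q - 25\right) = \left(-2\right) \left(-4\right) \left(\left(-2\right) \left(-3\right)\right) \left(-4 - 25\right) = 8 \cdot 6 \left(-29\right) = 48 \left(-29\right) = -1392$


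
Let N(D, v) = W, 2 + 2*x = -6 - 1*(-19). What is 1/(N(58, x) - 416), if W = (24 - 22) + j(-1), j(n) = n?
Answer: -1/415 ≈ -0.0024096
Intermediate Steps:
x = 11/2 (x = -1 + (-6 - 1*(-19))/2 = -1 + (-6 + 19)/2 = -1 + (1/2)*13 = -1 + 13/2 = 11/2 ≈ 5.5000)
W = 1 (W = (24 - 22) - 1 = 2 - 1 = 1)
N(D, v) = 1
1/(N(58, x) - 416) = 1/(1 - 416) = 1/(-415) = -1/415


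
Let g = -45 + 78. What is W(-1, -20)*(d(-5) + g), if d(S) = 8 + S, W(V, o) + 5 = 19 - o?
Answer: 1224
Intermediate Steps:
g = 33
W(V, o) = 14 - o (W(V, o) = -5 + (19 - o) = 14 - o)
W(-1, -20)*(d(-5) + g) = (14 - 1*(-20))*((8 - 5) + 33) = (14 + 20)*(3 + 33) = 34*36 = 1224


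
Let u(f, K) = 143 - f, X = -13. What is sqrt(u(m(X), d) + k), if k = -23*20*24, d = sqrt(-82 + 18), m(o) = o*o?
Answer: I*sqrt(11066) ≈ 105.2*I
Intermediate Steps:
m(o) = o**2
d = 8*I (d = sqrt(-64) = 8*I ≈ 8.0*I)
k = -11040 (k = -460*24 = -11040)
sqrt(u(m(X), d) + k) = sqrt((143 - 1*(-13)**2) - 11040) = sqrt((143 - 1*169) - 11040) = sqrt((143 - 169) - 11040) = sqrt(-26 - 11040) = sqrt(-11066) = I*sqrt(11066)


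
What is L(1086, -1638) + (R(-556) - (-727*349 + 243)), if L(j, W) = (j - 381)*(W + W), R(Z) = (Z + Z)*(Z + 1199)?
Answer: -2771116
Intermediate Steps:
R(Z) = 2*Z*(1199 + Z) (R(Z) = (2*Z)*(1199 + Z) = 2*Z*(1199 + Z))
L(j, W) = 2*W*(-381 + j) (L(j, W) = (-381 + j)*(2*W) = 2*W*(-381 + j))
L(1086, -1638) + (R(-556) - (-727*349 + 243)) = 2*(-1638)*(-381 + 1086) + (2*(-556)*(1199 - 556) - (-727*349 + 243)) = 2*(-1638)*705 + (2*(-556)*643 - (-253723 + 243)) = -2309580 + (-715016 - 1*(-253480)) = -2309580 + (-715016 + 253480) = -2309580 - 461536 = -2771116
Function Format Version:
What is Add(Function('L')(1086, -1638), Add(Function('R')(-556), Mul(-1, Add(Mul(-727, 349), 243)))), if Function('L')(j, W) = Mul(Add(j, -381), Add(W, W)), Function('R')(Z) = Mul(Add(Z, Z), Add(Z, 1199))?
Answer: -2771116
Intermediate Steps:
Function('R')(Z) = Mul(2, Z, Add(1199, Z)) (Function('R')(Z) = Mul(Mul(2, Z), Add(1199, Z)) = Mul(2, Z, Add(1199, Z)))
Function('L')(j, W) = Mul(2, W, Add(-381, j)) (Function('L')(j, W) = Mul(Add(-381, j), Mul(2, W)) = Mul(2, W, Add(-381, j)))
Add(Function('L')(1086, -1638), Add(Function('R')(-556), Mul(-1, Add(Mul(-727, 349), 243)))) = Add(Mul(2, -1638, Add(-381, 1086)), Add(Mul(2, -556, Add(1199, -556)), Mul(-1, Add(Mul(-727, 349), 243)))) = Add(Mul(2, -1638, 705), Add(Mul(2, -556, 643), Mul(-1, Add(-253723, 243)))) = Add(-2309580, Add(-715016, Mul(-1, -253480))) = Add(-2309580, Add(-715016, 253480)) = Add(-2309580, -461536) = -2771116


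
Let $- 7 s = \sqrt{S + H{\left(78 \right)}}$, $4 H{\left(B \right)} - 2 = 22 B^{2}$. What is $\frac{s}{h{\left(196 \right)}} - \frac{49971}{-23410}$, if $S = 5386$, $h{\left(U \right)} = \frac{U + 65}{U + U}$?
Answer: $\frac{49971}{23410} - \frac{28 \sqrt{17266}}{87} \approx -40.155$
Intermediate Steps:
$h{\left(U \right)} = \frac{65 + U}{2 U}$
$H{\left(B \right)} = \frac{1}{2} + \frac{11 B^{2}}{2}$ ($H{\left(B \right)} = \frac{1}{2} + \frac{22 B^{2}}{4} = \frac{1}{2} + \frac{11 B^{2}}{2}$)
$s = - \frac{3 \sqrt{17266}}{14}$ ($s = - \frac{\sqrt{5386 + \left(\frac{1}{2} + \frac{11 \cdot 78^{2}}{2}\right)}}{7} = - \frac{\sqrt{5386 + \left(\frac{1}{2} + \frac{11}{2} \cdot 6084\right)}}{7} = - \frac{\sqrt{5386 + \left(\frac{1}{2} + 33462\right)}}{7} = - \frac{\sqrt{5386 + \frac{66925}{2}}}{7} = - \frac{\sqrt{\frac{77697}{2}}}{7} = - \frac{\frac{3}{2} \sqrt{17266}}{7} = - \frac{3 \sqrt{17266}}{14} \approx -28.157$)
$\frac{s}{h{\left(196 \right)}} - \frac{49971}{-23410} = \frac{\left(- \frac{3}{14}\right) \sqrt{17266}}{\frac{1}{2} \cdot \frac{1}{196} \left(65 + 196\right)} - \frac{49971}{-23410} = \frac{\left(- \frac{3}{14}\right) \sqrt{17266}}{\frac{1}{2} \cdot \frac{1}{196} \cdot 261} - - \frac{49971}{23410} = \frac{\left(- \frac{3}{14}\right) \sqrt{17266}}{\frac{261}{392}} + \frac{49971}{23410} = - \frac{3 \sqrt{17266}}{14} \cdot \frac{392}{261} + \frac{49971}{23410} = - \frac{28 \sqrt{17266}}{87} + \frac{49971}{23410} = \frac{49971}{23410} - \frac{28 \sqrt{17266}}{87}$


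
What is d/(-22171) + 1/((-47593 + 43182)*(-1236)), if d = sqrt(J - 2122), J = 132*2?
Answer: 1/5451996 - I*sqrt(1858)/22171 ≈ 1.8342e-7 - 0.0019442*I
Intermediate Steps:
J = 264
d = I*sqrt(1858) (d = sqrt(264 - 2122) = sqrt(-1858) = I*sqrt(1858) ≈ 43.104*I)
d/(-22171) + 1/((-47593 + 43182)*(-1236)) = (I*sqrt(1858))/(-22171) + 1/((-47593 + 43182)*(-1236)) = (I*sqrt(1858))*(-1/22171) - 1/1236/(-4411) = -I*sqrt(1858)/22171 - 1/4411*(-1/1236) = -I*sqrt(1858)/22171 + 1/5451996 = 1/5451996 - I*sqrt(1858)/22171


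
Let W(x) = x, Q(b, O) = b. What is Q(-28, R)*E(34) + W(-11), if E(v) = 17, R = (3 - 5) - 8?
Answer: -487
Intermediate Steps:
R = -10 (R = -2 - 8 = -10)
Q(-28, R)*E(34) + W(-11) = -28*17 - 11 = -476 - 11 = -487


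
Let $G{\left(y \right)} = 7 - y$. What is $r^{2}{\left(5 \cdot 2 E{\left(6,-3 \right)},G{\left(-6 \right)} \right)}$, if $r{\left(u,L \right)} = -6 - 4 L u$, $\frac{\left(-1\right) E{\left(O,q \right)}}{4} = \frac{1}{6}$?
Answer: $\frac{1044484}{9} \approx 1.1605 \cdot 10^{5}$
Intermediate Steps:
$E{\left(O,q \right)} = - \frac{2}{3}$ ($E{\left(O,q \right)} = - \frac{4}{6} = \left(-4\right) \frac{1}{6} = - \frac{2}{3}$)
$r{\left(u,L \right)} = -6 - 4 L u$
$r^{2}{\left(5 \cdot 2 E{\left(6,-3 \right)},G{\left(-6 \right)} \right)} = \left(-6 - 4 \left(7 - -6\right) 5 \cdot 2 \left(- \frac{2}{3}\right)\right)^{2} = \left(-6 - 4 \left(7 + 6\right) 10 \left(- \frac{2}{3}\right)\right)^{2} = \left(-6 - 52 \left(- \frac{20}{3}\right)\right)^{2} = \left(-6 + \frac{1040}{3}\right)^{2} = \left(\frac{1022}{3}\right)^{2} = \frac{1044484}{9}$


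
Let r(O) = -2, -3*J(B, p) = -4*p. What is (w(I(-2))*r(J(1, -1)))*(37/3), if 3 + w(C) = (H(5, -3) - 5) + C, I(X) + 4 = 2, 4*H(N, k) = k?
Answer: 1591/6 ≈ 265.17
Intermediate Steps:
H(N, k) = k/4
J(B, p) = 4*p/3 (J(B, p) = -(-4)*p/3 = 4*p/3)
I(X) = -2 (I(X) = -4 + 2 = -2)
w(C) = -35/4 + C (w(C) = -3 + (((¼)*(-3) - 5) + C) = -3 + ((-¾ - 5) + C) = -3 + (-23/4 + C) = -35/4 + C)
(w(I(-2))*r(J(1, -1)))*(37/3) = ((-35/4 - 2)*(-2))*(37/3) = (-43/4*(-2))*(37*(⅓)) = (43/2)*(37/3) = 1591/6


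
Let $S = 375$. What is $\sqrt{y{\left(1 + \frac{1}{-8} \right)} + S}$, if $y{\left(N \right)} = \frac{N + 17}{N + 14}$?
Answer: $\frac{4 \sqrt{332962}}{119} \approx 19.396$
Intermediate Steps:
$y{\left(N \right)} = \frac{17 + N}{14 + N}$
$\sqrt{y{\left(1 + \frac{1}{-8} \right)} + S} = \sqrt{\frac{17 + \left(1 + \frac{1}{-8}\right)}{14 + \left(1 + \frac{1}{-8}\right)} + 375} = \sqrt{\frac{17 + \left(1 - \frac{1}{8}\right)}{14 + \left(1 - \frac{1}{8}\right)} + 375} = \sqrt{\frac{17 + \frac{7}{8}}{14 + \frac{7}{8}} + 375} = \sqrt{\frac{1}{\frac{119}{8}} \cdot \frac{143}{8} + 375} = \sqrt{\frac{8}{119} \cdot \frac{143}{8} + 375} = \sqrt{\frac{143}{119} + 375} = \sqrt{\frac{44768}{119}} = \frac{4 \sqrt{332962}}{119}$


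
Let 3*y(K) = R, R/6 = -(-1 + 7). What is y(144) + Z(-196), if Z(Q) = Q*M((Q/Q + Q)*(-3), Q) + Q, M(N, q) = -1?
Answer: -12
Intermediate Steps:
R = -36 (R = 6*(-(-1 + 7)) = 6*(-1*6) = 6*(-6) = -36)
Z(Q) = 0 (Z(Q) = Q*(-1) + Q = -Q + Q = 0)
y(K) = -12 (y(K) = (⅓)*(-36) = -12)
y(144) + Z(-196) = -12 + 0 = -12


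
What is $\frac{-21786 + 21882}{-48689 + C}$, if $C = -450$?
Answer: $- \frac{96}{49139} \approx -0.0019536$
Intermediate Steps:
$\frac{-21786 + 21882}{-48689 + C} = \frac{-21786 + 21882}{-48689 - 450} = \frac{96}{-49139} = 96 \left(- \frac{1}{49139}\right) = - \frac{96}{49139}$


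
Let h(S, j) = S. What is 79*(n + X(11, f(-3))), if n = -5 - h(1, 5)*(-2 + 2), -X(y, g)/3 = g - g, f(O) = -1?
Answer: -395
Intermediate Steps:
X(y, g) = 0 (X(y, g) = -3*(g - g) = -3*0 = 0)
n = -5 (n = -5 - (-2 + 2) = -5 - 0 = -5 - 1*0 = -5 + 0 = -5)
79*(n + X(11, f(-3))) = 79*(-5 + 0) = 79*(-5) = -395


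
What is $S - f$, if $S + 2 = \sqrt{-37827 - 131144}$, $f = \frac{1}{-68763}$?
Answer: $- \frac{137525}{68763} + i \sqrt{168971} \approx -2.0 + 411.06 i$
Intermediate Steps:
$f = - \frac{1}{68763} \approx -1.4543 \cdot 10^{-5}$
$S = -2 + i \sqrt{168971}$ ($S = -2 + \sqrt{-37827 - 131144} = -2 + \sqrt{-168971} = -2 + i \sqrt{168971} \approx -2.0 + 411.06 i$)
$S - f = \left(-2 + i \sqrt{168971}\right) - - \frac{1}{68763} = \left(-2 + i \sqrt{168971}\right) + \frac{1}{68763} = - \frac{137525}{68763} + i \sqrt{168971}$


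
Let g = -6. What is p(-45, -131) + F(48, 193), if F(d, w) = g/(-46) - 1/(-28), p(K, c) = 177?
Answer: 114095/644 ≈ 177.17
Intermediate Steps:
F(d, w) = 107/644 (F(d, w) = -6/(-46) - 1/(-28) = -6*(-1/46) - 1*(-1/28) = 3/23 + 1/28 = 107/644)
p(-45, -131) + F(48, 193) = 177 + 107/644 = 114095/644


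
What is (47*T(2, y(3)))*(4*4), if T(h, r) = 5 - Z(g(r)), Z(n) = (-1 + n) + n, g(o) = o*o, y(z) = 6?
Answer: -49632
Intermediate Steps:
g(o) = o²
Z(n) = -1 + 2*n
T(h, r) = 6 - 2*r² (T(h, r) = 5 - (-1 + 2*r²) = 5 + (1 - 2*r²) = 6 - 2*r²)
(47*T(2, y(3)))*(4*4) = (47*(6 - 2*6²))*(4*4) = (47*(6 - 2*36))*16 = (47*(6 - 72))*16 = (47*(-66))*16 = -3102*16 = -49632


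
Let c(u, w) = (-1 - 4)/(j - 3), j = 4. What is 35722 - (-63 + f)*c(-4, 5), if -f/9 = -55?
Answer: 37882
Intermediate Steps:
f = 495 (f = -9*(-55) = 495)
c(u, w) = -5 (c(u, w) = (-1 - 4)/(4 - 3) = -5/1 = -5*1 = -5)
35722 - (-63 + f)*c(-4, 5) = 35722 - (-63 + 495)*(-5) = 35722 - 432*(-5) = 35722 - 1*(-2160) = 35722 + 2160 = 37882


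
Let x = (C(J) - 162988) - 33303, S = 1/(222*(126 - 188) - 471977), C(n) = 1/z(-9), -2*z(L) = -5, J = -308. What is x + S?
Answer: -476731961678/2428705 ≈ -1.9629e+5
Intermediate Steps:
z(L) = 5/2 (z(L) = -½*(-5) = 5/2)
C(n) = ⅖ (C(n) = 1/(5/2) = ⅖)
S = -1/485741 (S = 1/(222*(-62) - 471977) = 1/(-13764 - 471977) = 1/(-485741) = -1/485741 ≈ -2.0587e-6)
x = -981453/5 (x = (⅖ - 162988) - 33303 = -814938/5 - 33303 = -981453/5 ≈ -1.9629e+5)
x + S = -981453/5 - 1/485741 = -476731961678/2428705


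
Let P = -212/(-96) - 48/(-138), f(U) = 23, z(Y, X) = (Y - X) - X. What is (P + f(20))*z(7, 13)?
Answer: -268033/552 ≈ -485.57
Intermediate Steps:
z(Y, X) = Y - 2*X
P = 1411/552 (P = -212*(-1/96) - 48*(-1/138) = 53/24 + 8/23 = 1411/552 ≈ 2.5562)
(P + f(20))*z(7, 13) = (1411/552 + 23)*(7 - 2*13) = 14107*(7 - 26)/552 = (14107/552)*(-19) = -268033/552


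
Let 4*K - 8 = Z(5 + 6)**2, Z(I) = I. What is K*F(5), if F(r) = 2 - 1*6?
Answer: -129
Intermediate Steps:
K = 129/4 (K = 2 + (5 + 6)**2/4 = 2 + (1/4)*11**2 = 2 + (1/4)*121 = 2 + 121/4 = 129/4 ≈ 32.250)
F(r) = -4 (F(r) = 2 - 6 = -4)
K*F(5) = (129/4)*(-4) = -129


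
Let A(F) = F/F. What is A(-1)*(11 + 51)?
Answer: 62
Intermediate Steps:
A(F) = 1
A(-1)*(11 + 51) = 1*(11 + 51) = 1*62 = 62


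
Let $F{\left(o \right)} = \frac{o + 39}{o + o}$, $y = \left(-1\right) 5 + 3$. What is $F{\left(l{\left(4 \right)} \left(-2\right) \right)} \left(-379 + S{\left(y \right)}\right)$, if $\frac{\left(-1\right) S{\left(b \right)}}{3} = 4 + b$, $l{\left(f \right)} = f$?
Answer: $\frac{11935}{16} \approx 745.94$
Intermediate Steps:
$y = -2$ ($y = -5 + 3 = -2$)
$S{\left(b \right)} = -12 - 3 b$ ($S{\left(b \right)} = - 3 \left(4 + b\right) = -12 - 3 b$)
$F{\left(o \right)} = \frac{39 + o}{2 o}$
$F{\left(l{\left(4 \right)} \left(-2\right) \right)} \left(-379 + S{\left(y \right)}\right) = \frac{39 + 4 \left(-2\right)}{2 \cdot 4 \left(-2\right)} \left(-379 - 6\right) = \frac{39 - 8}{2 \left(-8\right)} \left(-379 + \left(-12 + 6\right)\right) = \frac{1}{2} \left(- \frac{1}{8}\right) 31 \left(-379 - 6\right) = \left(- \frac{31}{16}\right) \left(-385\right) = \frac{11935}{16}$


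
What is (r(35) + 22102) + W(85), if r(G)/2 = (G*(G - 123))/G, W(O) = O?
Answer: 22011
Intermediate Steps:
r(G) = -246 + 2*G (r(G) = 2*((G*(G - 123))/G) = 2*((G*(-123 + G))/G) = 2*(-123 + G) = -246 + 2*G)
(r(35) + 22102) + W(85) = ((-246 + 2*35) + 22102) + 85 = ((-246 + 70) + 22102) + 85 = (-176 + 22102) + 85 = 21926 + 85 = 22011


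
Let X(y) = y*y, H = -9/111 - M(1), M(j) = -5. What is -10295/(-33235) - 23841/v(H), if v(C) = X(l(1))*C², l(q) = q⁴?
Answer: -216878770547/220175228 ≈ -985.03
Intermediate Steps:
H = 182/37 (H = -9/111 - 1*(-5) = -9*1/111 + 5 = -3/37 + 5 = 182/37 ≈ 4.9189)
X(y) = y²
v(C) = C² (v(C) = (1⁴)²*C² = 1²*C² = 1*C² = C²)
-10295/(-33235) - 23841/v(H) = -10295/(-33235) - 23841/((182/37)²) = -10295*(-1/33235) - 23841/33124/1369 = 2059/6647 - 23841*1369/33124 = 2059/6647 - 32638329/33124 = -216878770547/220175228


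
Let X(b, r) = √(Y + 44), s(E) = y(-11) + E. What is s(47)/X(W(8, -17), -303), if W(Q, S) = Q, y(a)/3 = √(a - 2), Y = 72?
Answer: √29*(47 + 3*I*√13)/58 ≈ 4.3638 + 1.0043*I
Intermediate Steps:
y(a) = 3*√(-2 + a) (y(a) = 3*√(a - 2) = 3*√(-2 + a))
s(E) = E + 3*I*√13 (s(E) = 3*√(-2 - 11) + E = 3*√(-13) + E = 3*(I*√13) + E = 3*I*√13 + E = E + 3*I*√13)
X(b, r) = 2*√29 (X(b, r) = √(72 + 44) = √116 = 2*√29)
s(47)/X(W(8, -17), -303) = (47 + 3*I*√13)/((2*√29)) = (47 + 3*I*√13)*(√29/58) = √29*(47 + 3*I*√13)/58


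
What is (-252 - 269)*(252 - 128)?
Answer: -64604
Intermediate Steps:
(-252 - 269)*(252 - 128) = -521*124 = -64604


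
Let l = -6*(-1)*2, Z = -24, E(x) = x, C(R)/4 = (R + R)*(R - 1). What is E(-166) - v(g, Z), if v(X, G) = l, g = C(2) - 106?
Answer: -178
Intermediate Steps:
C(R) = 8*R*(-1 + R) (C(R) = 4*((R + R)*(R - 1)) = 4*((2*R)*(-1 + R)) = 4*(2*R*(-1 + R)) = 8*R*(-1 + R))
g = -90 (g = 8*2*(-1 + 2) - 106 = 8*2*1 - 106 = 16 - 106 = -90)
l = 12 (l = 6*2 = 12)
v(X, G) = 12
E(-166) - v(g, Z) = -166 - 1*12 = -166 - 12 = -178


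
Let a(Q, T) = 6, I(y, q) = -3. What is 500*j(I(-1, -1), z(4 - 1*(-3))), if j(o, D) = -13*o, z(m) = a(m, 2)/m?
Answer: 19500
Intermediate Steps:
z(m) = 6/m
500*j(I(-1, -1), z(4 - 1*(-3))) = 500*(-13*(-3)) = 500*39 = 19500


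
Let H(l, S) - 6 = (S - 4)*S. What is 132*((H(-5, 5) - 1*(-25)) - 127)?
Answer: -12012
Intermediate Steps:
H(l, S) = 6 + S*(-4 + S) (H(l, S) = 6 + (S - 4)*S = 6 + (-4 + S)*S = 6 + S*(-4 + S))
132*((H(-5, 5) - 1*(-25)) - 127) = 132*(((6 + 5**2 - 4*5) - 1*(-25)) - 127) = 132*(((6 + 25 - 20) + 25) - 127) = 132*((11 + 25) - 127) = 132*(36 - 127) = 132*(-91) = -12012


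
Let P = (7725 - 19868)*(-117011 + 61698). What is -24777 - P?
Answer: -671690536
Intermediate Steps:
P = 671665759 (P = -12143*(-55313) = 671665759)
-24777 - P = -24777 - 1*671665759 = -24777 - 671665759 = -671690536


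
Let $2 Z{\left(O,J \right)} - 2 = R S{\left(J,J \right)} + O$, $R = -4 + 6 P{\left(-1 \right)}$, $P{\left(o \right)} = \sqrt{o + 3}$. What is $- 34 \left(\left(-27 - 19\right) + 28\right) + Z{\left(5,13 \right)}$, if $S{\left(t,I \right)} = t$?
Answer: $\frac{1179}{2} + 39 \sqrt{2} \approx 644.65$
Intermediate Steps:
$P{\left(o \right)} = \sqrt{3 + o}$
$R = -4 + 6 \sqrt{2}$ ($R = -4 + 6 \sqrt{3 - 1} = -4 + 6 \sqrt{2} \approx 4.4853$)
$Z{\left(O,J \right)} = 1 + \frac{O}{2} + \frac{J \left(-4 + 6 \sqrt{2}\right)}{2}$ ($Z{\left(O,J \right)} = 1 + \frac{\left(-4 + 6 \sqrt{2}\right) J + O}{2} = 1 + \frac{J \left(-4 + 6 \sqrt{2}\right) + O}{2} = 1 + \frac{O + J \left(-4 + 6 \sqrt{2}\right)}{2} = 1 + \left(\frac{O}{2} + \frac{J \left(-4 + 6 \sqrt{2}\right)}{2}\right) = 1 + \frac{O}{2} + \frac{J \left(-4 + 6 \sqrt{2}\right)}{2}$)
$- 34 \left(\left(-27 - 19\right) + 28\right) + Z{\left(5,13 \right)} = - 34 \left(\left(-27 - 19\right) + 28\right) + \left(1 + \frac{1}{2} \cdot 5 - 13 \left(2 - 3 \sqrt{2}\right)\right) = - 34 \left(-46 + 28\right) + \left(1 + \frac{5}{2} - \left(26 - 39 \sqrt{2}\right)\right) = \left(-34\right) \left(-18\right) - \left(\frac{45}{2} - 39 \sqrt{2}\right) = 612 - \left(\frac{45}{2} - 39 \sqrt{2}\right) = \frac{1179}{2} + 39 \sqrt{2}$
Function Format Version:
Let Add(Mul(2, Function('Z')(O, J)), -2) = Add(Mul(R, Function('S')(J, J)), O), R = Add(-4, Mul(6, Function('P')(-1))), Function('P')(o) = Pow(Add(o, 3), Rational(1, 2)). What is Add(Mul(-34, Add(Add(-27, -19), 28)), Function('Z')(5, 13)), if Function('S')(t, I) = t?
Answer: Add(Rational(1179, 2), Mul(39, Pow(2, Rational(1, 2)))) ≈ 644.65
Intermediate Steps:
Function('P')(o) = Pow(Add(3, o), Rational(1, 2))
R = Add(-4, Mul(6, Pow(2, Rational(1, 2)))) (R = Add(-4, Mul(6, Pow(Add(3, -1), Rational(1, 2)))) = Add(-4, Mul(6, Pow(2, Rational(1, 2)))) ≈ 4.4853)
Function('Z')(O, J) = Add(1, Mul(Rational(1, 2), O), Mul(Rational(1, 2), J, Add(-4, Mul(6, Pow(2, Rational(1, 2)))))) (Function('Z')(O, J) = Add(1, Mul(Rational(1, 2), Add(Mul(Add(-4, Mul(6, Pow(2, Rational(1, 2)))), J), O))) = Add(1, Mul(Rational(1, 2), Add(Mul(J, Add(-4, Mul(6, Pow(2, Rational(1, 2))))), O))) = Add(1, Mul(Rational(1, 2), Add(O, Mul(J, Add(-4, Mul(6, Pow(2, Rational(1, 2)))))))) = Add(1, Add(Mul(Rational(1, 2), O), Mul(Rational(1, 2), J, Add(-4, Mul(6, Pow(2, Rational(1, 2))))))) = Add(1, Mul(Rational(1, 2), O), Mul(Rational(1, 2), J, Add(-4, Mul(6, Pow(2, Rational(1, 2)))))))
Add(Mul(-34, Add(Add(-27, -19), 28)), Function('Z')(5, 13)) = Add(Mul(-34, Add(Add(-27, -19), 28)), Add(1, Mul(Rational(1, 2), 5), Mul(-1, 13, Add(2, Mul(-3, Pow(2, Rational(1, 2))))))) = Add(Mul(-34, Add(-46, 28)), Add(1, Rational(5, 2), Add(-26, Mul(39, Pow(2, Rational(1, 2)))))) = Add(Mul(-34, -18), Add(Rational(-45, 2), Mul(39, Pow(2, Rational(1, 2))))) = Add(612, Add(Rational(-45, 2), Mul(39, Pow(2, Rational(1, 2))))) = Add(Rational(1179, 2), Mul(39, Pow(2, Rational(1, 2))))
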